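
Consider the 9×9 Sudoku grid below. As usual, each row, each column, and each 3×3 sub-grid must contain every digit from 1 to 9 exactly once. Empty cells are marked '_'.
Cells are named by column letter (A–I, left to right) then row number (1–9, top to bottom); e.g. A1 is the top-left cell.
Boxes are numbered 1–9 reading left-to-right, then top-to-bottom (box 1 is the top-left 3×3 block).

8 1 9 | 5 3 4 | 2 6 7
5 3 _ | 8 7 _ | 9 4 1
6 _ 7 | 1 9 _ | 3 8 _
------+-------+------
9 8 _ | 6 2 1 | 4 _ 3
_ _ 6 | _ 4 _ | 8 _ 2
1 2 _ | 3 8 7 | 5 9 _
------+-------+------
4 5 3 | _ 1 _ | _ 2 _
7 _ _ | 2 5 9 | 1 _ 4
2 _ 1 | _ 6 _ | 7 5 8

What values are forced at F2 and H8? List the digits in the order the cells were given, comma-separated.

For F2:
  Consider where 6 can go in column F.
  F3 is out (row 3 already has a 6).
  F5 is out (row 5 already has a 6).
  F7 is out (box 8 already has a 6).
  F9 is out (row 9 already has a 6).
  So the only cell in column F that can hold 6 is F2.
  So F2 = 6.
For H8:
  Row 8 already contains {1, 2, 4, 5, 7, 9}.
  Column H already contains {2, 4, 5, 6, 8, 9}.
  Its 3×3 block (box 9) already contains {1, 2, 4, 5, 7, 8}.
  The only value from 1–9 not eliminated is 3, so H8 = 3.

6,3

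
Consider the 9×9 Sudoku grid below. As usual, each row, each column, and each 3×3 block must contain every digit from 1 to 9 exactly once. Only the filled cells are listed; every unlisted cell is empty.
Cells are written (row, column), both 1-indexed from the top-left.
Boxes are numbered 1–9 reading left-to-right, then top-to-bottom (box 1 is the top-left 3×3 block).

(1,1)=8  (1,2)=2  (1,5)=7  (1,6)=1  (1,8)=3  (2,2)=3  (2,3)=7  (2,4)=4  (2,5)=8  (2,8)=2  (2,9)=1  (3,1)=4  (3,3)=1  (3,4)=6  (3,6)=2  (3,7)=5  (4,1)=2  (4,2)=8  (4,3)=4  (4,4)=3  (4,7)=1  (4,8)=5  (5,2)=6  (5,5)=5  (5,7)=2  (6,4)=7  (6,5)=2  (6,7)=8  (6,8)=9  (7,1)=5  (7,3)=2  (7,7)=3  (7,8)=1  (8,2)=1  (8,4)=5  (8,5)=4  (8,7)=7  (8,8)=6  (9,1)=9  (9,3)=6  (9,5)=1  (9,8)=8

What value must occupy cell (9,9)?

5

Cell (9,9) itself could take any of {2, 4, 5} by direct elimination.
Consider where 5 can go in row 9.
(9,2) is out (box 7 already has a 5).
(9,4) is out (column 4 already has a 5).
(9,6) is out (box 8 already has a 5).
(9,7) is out (column 7 already has a 5).
So the only cell in row 9 that can hold 5 is (9,9).
Therefore (9,9) = 5.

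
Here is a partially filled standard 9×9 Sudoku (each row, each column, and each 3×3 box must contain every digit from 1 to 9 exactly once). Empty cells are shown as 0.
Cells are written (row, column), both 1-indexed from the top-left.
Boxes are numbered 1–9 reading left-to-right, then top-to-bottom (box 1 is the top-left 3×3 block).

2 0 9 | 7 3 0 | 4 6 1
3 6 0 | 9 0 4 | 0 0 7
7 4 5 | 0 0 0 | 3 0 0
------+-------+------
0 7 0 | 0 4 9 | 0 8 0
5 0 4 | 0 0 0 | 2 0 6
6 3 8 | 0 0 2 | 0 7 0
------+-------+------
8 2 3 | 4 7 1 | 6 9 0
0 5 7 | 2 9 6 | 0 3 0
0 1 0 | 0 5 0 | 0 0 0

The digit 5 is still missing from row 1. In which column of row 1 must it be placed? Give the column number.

6

Consider where 5 can go in row 1.
(1,2) is out (column 2 already has a 5).
So the only cell in row 1 that can hold 5 is (1,6).
That is column 6.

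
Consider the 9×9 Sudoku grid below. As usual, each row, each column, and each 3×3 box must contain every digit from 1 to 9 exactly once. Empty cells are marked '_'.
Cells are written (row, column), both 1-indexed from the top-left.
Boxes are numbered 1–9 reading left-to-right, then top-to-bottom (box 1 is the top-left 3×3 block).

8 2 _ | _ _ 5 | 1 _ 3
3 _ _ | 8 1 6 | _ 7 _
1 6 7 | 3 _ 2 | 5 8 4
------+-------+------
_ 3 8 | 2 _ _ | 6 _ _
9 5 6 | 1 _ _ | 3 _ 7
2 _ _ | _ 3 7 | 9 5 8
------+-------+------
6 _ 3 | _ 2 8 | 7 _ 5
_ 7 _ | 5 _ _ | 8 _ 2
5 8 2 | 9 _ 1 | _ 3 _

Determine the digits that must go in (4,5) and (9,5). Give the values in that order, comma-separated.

For (4,5):
  Consider where 5 can go in row 4.
  (4,1) is out (column 1 already has a 5).
  (4,6) is out (column 6 already has a 5).
  (4,8) is out (column 8 already has a 5).
  (4,9) is out (column 9 already has a 5).
  So the only cell in row 4 that can hold 5 is (4,5).
  So (4,5) = 5.
For (9,5):
  Consider where 7 can go in row 9.
  (9,7) is out (column 7 already has a 7).
  (9,9) is out (column 9 already has a 7).
  So the only cell in row 9 that can hold 7 is (9,5).
  So (9,5) = 7.

5,7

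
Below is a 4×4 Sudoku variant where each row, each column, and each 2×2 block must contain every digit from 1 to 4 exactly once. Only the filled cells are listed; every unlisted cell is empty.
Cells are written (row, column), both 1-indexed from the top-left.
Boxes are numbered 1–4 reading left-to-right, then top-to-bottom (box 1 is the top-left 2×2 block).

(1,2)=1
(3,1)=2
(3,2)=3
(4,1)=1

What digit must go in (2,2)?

2

Cell (2,2) itself could take any of {2, 4} by direct elimination.
Consider where 2 can go in box 1.
(1,1) is out (column 1 already has a 2).
(2,1) is out (column 1 already has a 2).
So the only cell in box 1 that can hold 2 is (2,2).
Therefore (2,2) = 2.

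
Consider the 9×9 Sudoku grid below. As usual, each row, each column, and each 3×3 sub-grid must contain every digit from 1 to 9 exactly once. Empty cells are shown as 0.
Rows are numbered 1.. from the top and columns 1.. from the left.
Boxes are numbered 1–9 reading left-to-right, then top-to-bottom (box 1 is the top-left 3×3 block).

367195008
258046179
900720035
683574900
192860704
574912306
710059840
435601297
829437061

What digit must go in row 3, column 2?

Row 3 already contains {2, 3, 5, 7, 9}.
Column 2 already contains {1, 2, 3, 5, 6, 7, 8, 9}.
Its 3×3 block (box 1) already contains {2, 3, 5, 6, 7, 8, 9}.
The only value from 1–9 not eliminated is 4, so row 3, column 2 = 4.

4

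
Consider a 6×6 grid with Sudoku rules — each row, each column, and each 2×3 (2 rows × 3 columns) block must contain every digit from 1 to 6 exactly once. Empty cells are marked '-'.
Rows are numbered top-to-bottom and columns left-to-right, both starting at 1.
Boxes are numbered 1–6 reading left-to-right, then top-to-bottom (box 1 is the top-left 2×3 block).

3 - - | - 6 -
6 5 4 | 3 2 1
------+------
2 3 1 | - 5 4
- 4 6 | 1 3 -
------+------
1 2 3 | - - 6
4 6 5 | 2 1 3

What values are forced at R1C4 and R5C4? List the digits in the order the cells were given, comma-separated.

For R1C4:
  Consider where 4 can go in box 2.
  R1C6 is out (column 6 already has a 4).
  So the only cell in box 2 that can hold 4 is R1C4.
  So R1C4 = 4.
For R5C4:
  Consider where 5 can go in row 5.
  R5C5 is out (column 5 already has a 5).
  So the only cell in row 5 that can hold 5 is R5C4.
  So R5C4 = 5.

4,5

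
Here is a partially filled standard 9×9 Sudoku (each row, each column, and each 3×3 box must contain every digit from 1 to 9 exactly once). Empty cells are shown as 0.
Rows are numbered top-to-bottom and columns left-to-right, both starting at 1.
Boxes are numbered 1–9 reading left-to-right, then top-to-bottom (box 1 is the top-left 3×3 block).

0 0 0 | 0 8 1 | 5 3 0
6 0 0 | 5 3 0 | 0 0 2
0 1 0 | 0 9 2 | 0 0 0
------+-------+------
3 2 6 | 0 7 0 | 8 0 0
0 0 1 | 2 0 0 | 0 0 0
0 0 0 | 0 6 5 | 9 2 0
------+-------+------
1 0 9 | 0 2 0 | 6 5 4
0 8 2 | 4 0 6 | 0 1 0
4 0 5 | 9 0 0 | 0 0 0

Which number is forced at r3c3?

Cell r3c3 itself could take any of {3, 4, 7, 8} by direct elimination.
Consider where 3 can go in box 1.
r1c1 is out (row 1 already has a 3). r1c2 is out (row 1 already has a 3). r1c3 is out (row 1 already has a 3). r2c2 is out (row 2 already has a 3). The remaining empty cells in box 1 are similarly blocked.
So the only cell in box 1 that can hold 3 is r3c3.
Therefore r3c3 = 3.

3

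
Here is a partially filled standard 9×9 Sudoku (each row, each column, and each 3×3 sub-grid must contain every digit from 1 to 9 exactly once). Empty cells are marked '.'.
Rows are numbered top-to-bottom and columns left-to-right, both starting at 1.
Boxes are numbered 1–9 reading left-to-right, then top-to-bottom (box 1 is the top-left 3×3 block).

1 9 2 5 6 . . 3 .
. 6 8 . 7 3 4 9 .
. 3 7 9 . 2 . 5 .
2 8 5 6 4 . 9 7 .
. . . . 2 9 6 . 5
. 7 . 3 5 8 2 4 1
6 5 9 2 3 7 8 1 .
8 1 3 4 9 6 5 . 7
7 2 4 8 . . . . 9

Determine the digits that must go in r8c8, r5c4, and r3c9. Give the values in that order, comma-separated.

2,7,6

For r8c8:
  Row 8 already contains {1, 3, 4, 5, 6, 7, 8, 9}.
  Column 8 already contains {1, 3, 4, 5, 7, 9}.
  Its 3×3 block (box 9) already contains {1, 5, 7, 8, 9}.
  The only value from 1–9 not eliminated is 2, so r8c8 = 2.
For r5c4:
  Consider where 7 can go in row 5.
  r5c1 is out (column 1 already has a 7).
  r5c2 is out (column 2 already has a 7).
  r5c3 is out (column 3 already has a 7).
  r5c8 is out (column 8 already has a 7).
  So the only cell in row 5 that can hold 7 is r5c4.
  So r5c4 = 7.
For r3c9:
  Consider where 6 can go in box 3.
  r1c7 is out (row 1 already has a 6).
  r1c9 is out (row 1 already has a 6).
  r2c9 is out (row 2 already has a 6).
  r3c7 is out (column 7 already has a 6).
  So the only cell in box 3 that can hold 6 is r3c9.
  So r3c9 = 6.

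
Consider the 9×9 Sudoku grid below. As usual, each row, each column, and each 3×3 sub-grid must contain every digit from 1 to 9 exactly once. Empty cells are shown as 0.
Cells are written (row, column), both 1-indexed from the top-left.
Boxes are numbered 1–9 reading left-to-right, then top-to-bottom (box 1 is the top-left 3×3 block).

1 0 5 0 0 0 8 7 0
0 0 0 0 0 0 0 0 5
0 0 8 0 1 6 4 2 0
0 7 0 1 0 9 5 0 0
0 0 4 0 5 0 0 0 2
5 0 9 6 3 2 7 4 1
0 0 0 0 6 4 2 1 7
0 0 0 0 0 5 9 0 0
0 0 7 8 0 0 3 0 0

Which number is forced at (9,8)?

5

Cell (9,8) itself could take any of {5, 6} by direct elimination.
Consider where 5 can go in box 9.
(8,8) is out (row 8 already has a 5).
(8,9) is out (row 8 already has a 5).
(9,9) is out (column 9 already has a 5).
So the only cell in box 9 that can hold 5 is (9,8).
Therefore (9,8) = 5.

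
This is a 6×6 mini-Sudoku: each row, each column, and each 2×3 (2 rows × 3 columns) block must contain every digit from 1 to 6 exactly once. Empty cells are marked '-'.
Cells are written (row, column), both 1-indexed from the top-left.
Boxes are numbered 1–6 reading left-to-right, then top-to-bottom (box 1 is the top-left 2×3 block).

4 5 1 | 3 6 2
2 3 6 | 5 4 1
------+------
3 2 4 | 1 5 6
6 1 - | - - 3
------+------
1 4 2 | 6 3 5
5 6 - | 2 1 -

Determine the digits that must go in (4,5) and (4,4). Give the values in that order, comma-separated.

For (4,5):
  Row 4 already contains {1, 3, 6}.
  Column 5 already contains {1, 3, 4, 5, 6}.
  Its 2×3 block (box 4) already contains {1, 3, 5, 6}.
  The only value from 1–6 not eliminated is 2, so (4,5) = 2.
For (4,4):
  Row 4 already contains {1, 3, 6}.
  Column 4 already contains {1, 2, 3, 5, 6}.
  Its 2×3 block (box 4) already contains {1, 3, 5, 6}.
  The only value from 1–6 not eliminated is 4, so (4,4) = 4.

2,4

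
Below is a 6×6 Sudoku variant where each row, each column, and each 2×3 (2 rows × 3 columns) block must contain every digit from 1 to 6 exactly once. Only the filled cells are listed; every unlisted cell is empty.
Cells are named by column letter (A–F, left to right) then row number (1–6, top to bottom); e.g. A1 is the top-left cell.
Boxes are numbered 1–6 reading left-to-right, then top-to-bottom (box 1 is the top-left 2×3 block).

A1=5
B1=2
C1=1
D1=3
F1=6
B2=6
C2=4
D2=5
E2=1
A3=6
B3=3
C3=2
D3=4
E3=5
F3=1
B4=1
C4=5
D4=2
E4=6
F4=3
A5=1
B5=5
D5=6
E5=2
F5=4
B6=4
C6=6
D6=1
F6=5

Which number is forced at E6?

Row 6 already contains {1, 4, 5, 6}.
Column E already contains {1, 2, 5, 6}.
Its 2×3 block (box 6) already contains {1, 2, 4, 5, 6}.
The only value from 1–6 not eliminated is 3, so E6 = 3.

3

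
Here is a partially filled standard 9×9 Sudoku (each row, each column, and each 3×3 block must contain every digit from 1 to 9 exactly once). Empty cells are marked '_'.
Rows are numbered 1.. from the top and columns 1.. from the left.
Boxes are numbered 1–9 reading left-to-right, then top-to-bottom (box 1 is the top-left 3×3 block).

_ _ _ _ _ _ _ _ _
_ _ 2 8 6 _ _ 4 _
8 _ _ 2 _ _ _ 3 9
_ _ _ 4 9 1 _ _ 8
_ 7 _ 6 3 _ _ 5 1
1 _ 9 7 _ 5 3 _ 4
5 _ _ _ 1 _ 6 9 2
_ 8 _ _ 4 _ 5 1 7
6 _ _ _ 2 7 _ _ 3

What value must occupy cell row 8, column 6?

6

Cell row 8, column 6 itself could take any of {3, 6, 9} by direct elimination.
Consider where 6 can go in column 6.
row 1, column 6 is out (box 2 already has a 6).
row 2, column 6 is out (row 2 already has a 6).
row 3, column 6 is out (box 2 already has a 6).
row 5, column 6 is out (row 5 already has a 6).
row 7, column 6 is out (row 7 already has a 6).
So the only cell in column 6 that can hold 6 is row 8, column 6.
Therefore row 8, column 6 = 6.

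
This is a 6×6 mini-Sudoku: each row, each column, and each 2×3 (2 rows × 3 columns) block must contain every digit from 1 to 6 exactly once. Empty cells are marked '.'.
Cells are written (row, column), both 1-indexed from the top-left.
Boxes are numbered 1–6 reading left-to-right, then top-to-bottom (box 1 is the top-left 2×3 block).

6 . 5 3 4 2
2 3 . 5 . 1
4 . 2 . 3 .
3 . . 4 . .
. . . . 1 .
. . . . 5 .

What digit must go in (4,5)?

Cell (4,5) itself could take any of {2, 6} by direct elimination.
Consider where 2 can go in box 4.
(3,4) is out (row 3 already has a 2).
(3,6) is out (row 3 already has a 2).
(4,6) is out (column 6 already has a 2).
So the only cell in box 4 that can hold 2 is (4,5).
Therefore (4,5) = 2.

2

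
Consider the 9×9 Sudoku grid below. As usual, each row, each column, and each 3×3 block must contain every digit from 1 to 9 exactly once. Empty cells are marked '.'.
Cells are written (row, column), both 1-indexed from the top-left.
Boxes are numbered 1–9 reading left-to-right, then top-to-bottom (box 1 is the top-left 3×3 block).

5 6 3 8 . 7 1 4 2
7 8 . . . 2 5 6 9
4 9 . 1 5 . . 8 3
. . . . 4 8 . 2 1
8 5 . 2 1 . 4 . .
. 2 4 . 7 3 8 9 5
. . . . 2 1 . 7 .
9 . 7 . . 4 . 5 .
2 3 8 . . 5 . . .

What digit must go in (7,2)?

4

Row 7 already contains {1, 2, 7}.
Column 2 already contains {2, 3, 5, 6, 8, 9}.
Its 3×3 block (box 7) already contains {2, 3, 7, 8, 9}.
The only value from 1–9 not eliminated is 4, so (7,2) = 4.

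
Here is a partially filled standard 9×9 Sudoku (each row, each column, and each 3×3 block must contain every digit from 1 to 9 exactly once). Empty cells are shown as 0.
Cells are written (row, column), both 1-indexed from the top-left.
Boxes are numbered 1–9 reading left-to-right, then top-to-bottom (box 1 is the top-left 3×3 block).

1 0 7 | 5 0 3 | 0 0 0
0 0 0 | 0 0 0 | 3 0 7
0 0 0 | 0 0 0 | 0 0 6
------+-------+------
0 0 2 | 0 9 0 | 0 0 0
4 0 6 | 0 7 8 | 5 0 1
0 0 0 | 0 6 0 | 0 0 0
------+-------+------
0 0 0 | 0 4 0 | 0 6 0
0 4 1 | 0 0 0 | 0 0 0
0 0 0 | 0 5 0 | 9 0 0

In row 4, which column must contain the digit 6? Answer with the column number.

Consider where 6 can go in row 4.
(4,1) is out (box 4 already has a 6). (4,2) is out (box 4 already has a 6). (4,4) is out (box 5 already has a 6). (4,6) is out (box 5 already has a 6). The remaining empty cells in row 4 are similarly blocked.
So the only cell in row 4 that can hold 6 is (4,7).
That is column 7.

7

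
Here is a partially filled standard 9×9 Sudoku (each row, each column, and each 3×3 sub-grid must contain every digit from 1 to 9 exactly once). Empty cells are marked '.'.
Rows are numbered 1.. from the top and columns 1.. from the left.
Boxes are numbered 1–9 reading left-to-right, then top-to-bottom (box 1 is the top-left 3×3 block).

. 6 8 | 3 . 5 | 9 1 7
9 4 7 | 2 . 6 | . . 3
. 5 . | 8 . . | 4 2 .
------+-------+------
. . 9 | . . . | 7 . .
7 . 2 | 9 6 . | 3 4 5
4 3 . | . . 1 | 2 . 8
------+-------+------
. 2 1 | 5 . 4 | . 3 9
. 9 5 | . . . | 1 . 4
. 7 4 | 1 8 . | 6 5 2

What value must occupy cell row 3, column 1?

1

Cell row 3, column 1 itself could take any of {1, 3} by direct elimination.
Consider where 1 can go in box 1.
row 1, column 1 is out (row 1 already has a 1).
row 3, column 3 is out (column 3 already has a 1).
So the only cell in box 1 that can hold 1 is row 3, column 1.
Therefore row 3, column 1 = 1.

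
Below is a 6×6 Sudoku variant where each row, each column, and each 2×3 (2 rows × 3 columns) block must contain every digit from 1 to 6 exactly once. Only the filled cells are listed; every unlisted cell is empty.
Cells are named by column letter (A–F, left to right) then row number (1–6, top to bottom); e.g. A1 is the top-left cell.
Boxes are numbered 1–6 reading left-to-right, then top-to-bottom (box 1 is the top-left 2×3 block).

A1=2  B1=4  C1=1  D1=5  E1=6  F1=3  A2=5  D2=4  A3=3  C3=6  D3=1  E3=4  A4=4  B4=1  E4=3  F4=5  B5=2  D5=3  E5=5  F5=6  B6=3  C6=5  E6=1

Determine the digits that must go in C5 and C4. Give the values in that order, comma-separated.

For C5:
  Row 5 already contains {2, 3, 5, 6}.
  Column C already contains {1, 5, 6}.
  Its 2×3 block (box 5) already contains {2, 3, 5}.
  The only value from 1–6 not eliminated is 4, so C5 = 4.
For C4:
  Row 4 already contains {1, 3, 4, 5}.
  Column C already contains {1, 5, 6}.
  Its 2×3 block (box 3) already contains {1, 3, 4, 6}.
  The only value from 1–6 not eliminated is 2, so C4 = 2.

4,2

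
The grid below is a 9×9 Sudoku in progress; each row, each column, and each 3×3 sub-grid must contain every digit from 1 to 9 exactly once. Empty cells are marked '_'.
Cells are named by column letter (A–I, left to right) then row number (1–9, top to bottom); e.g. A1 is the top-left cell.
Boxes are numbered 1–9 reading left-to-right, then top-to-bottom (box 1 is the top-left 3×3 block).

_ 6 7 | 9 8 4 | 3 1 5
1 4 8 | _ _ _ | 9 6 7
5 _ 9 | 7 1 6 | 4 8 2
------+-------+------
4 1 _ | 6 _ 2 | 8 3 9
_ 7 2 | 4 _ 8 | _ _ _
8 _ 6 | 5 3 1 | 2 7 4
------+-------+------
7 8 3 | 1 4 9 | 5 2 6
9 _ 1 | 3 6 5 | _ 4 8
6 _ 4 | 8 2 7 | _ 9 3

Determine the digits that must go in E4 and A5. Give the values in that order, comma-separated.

For E4:
  Row 4 already contains {1, 2, 3, 4, 6, 8, 9}.
  Column E already contains {1, 2, 3, 4, 6, 8}.
  Its 3×3 block (box 5) already contains {1, 2, 3, 4, 5, 6, 8}.
  The only value from 1–9 not eliminated is 7, so E4 = 7.
For A5:
  Row 5 already contains {2, 4, 7, 8}.
  Column A already contains {1, 4, 5, 6, 7, 8, 9}.
  Its 3×3 block (box 4) already contains {1, 2, 4, 6, 7, 8}.
  The only value from 1–9 not eliminated is 3, so A5 = 3.

7,3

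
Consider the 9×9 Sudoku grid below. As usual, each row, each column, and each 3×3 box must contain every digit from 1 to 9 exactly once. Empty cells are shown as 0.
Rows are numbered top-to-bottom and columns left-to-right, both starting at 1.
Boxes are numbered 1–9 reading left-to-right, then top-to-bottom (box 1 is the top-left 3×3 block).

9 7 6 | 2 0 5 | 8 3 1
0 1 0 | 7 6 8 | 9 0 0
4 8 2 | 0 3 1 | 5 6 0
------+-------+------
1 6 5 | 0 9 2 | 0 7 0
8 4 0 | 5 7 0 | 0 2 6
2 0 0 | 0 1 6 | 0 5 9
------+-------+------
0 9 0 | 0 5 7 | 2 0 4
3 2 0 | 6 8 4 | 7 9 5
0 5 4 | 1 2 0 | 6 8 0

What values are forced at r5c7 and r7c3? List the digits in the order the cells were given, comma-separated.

For r5c7:
  Consider where 1 can go in box 6.
  r4c7 is out (row 4 already has a 1).
  r4c9 is out (row 4 already has a 1).
  r6c7 is out (row 6 already has a 1).
  So the only cell in box 6 that can hold 1 is r5c7.
  So r5c7 = 1.
For r7c3:
  Consider where 8 can go in row 7.
  r7c1 is out (column 1 already has a 8).
  r7c4 is out (box 8 already has a 8).
  r7c8 is out (column 8 already has a 8).
  So the only cell in row 7 that can hold 8 is r7c3.
  So r7c3 = 8.

1,8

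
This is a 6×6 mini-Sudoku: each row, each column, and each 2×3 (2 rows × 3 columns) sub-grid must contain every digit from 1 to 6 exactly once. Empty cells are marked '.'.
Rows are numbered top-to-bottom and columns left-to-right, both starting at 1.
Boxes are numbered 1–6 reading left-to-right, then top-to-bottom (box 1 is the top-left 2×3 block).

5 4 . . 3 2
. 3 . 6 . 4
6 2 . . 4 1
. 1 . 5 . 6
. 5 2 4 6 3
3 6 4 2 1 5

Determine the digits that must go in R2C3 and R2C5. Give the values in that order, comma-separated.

1,5

For R2C3:
  Row 2 already contains {3, 4, 6}.
  Column 3 already contains {2, 4}.
  Its 2×3 block (box 1) already contains {3, 4, 5}.
  The only value from 1–6 not eliminated is 1, so R2C3 = 1.
For R2C5:
  Row 2 already contains {3, 4, 6}.
  Column 5 already contains {1, 3, 4, 6}.
  Its 2×3 block (box 2) already contains {2, 3, 4, 6}.
  The only value from 1–6 not eliminated is 5, so R2C5 = 5.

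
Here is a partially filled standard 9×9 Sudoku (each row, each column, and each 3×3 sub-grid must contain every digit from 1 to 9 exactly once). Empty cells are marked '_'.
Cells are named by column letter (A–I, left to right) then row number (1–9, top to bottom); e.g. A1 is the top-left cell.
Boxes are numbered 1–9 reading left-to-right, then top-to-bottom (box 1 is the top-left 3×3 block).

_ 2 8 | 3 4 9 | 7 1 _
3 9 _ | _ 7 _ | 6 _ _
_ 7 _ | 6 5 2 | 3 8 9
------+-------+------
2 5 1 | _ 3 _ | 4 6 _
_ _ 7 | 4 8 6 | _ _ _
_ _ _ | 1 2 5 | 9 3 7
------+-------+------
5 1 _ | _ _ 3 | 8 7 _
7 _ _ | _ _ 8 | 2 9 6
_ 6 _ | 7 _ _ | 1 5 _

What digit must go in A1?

Row 1 already contains {1, 2, 3, 4, 7, 8, 9}.
Column A already contains {2, 3, 5, 7}.
Its 3×3 block (box 1) already contains {2, 3, 7, 8, 9}.
The only value from 1–9 not eliminated is 6, so A1 = 6.

6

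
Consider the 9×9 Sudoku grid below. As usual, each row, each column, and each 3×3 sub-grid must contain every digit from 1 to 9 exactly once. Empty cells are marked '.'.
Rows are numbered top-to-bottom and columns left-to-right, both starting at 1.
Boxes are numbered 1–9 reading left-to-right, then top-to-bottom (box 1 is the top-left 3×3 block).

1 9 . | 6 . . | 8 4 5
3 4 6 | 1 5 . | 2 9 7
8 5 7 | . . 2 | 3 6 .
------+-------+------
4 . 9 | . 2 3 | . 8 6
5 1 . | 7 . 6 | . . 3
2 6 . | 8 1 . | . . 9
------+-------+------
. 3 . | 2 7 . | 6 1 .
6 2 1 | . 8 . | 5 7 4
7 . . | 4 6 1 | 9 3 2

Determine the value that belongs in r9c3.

5

Cell r9c3 itself could take any of {5, 8} by direct elimination.
Consider where 5 can go in row 9.
r9c2 is out (column 2 already has a 5).
So the only cell in row 9 that can hold 5 is r9c3.
Therefore r9c3 = 5.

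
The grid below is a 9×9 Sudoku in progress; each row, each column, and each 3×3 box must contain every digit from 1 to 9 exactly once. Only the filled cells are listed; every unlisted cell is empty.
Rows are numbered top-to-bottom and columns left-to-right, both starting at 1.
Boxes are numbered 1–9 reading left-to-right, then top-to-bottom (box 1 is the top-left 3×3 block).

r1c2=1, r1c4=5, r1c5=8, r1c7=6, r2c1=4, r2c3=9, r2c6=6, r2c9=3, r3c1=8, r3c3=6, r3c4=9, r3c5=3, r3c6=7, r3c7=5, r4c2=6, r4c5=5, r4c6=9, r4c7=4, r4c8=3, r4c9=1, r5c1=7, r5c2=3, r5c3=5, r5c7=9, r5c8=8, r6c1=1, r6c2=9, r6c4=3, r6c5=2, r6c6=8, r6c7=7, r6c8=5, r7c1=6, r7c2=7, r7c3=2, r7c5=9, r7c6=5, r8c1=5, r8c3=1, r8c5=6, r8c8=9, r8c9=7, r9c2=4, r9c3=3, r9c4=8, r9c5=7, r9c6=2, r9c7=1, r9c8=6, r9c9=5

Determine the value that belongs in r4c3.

Row 4 already contains {1, 3, 4, 5, 6, 9}.
Column 3 already contains {1, 2, 3, 5, 6, 9}.
Its 3×3 block (box 4) already contains {1, 3, 5, 6, 7, 9}.
The only value from 1–9 not eliminated is 8, so r4c3 = 8.

8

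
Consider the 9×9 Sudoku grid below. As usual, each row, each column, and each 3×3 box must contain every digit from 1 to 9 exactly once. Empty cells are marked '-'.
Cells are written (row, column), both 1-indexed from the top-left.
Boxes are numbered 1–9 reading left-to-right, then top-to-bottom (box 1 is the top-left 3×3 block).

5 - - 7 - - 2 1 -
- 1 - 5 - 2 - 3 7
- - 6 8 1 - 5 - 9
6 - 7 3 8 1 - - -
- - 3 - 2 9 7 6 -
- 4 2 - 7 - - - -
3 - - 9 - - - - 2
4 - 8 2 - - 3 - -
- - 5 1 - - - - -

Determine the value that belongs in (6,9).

3

Cell (6,9) itself could take any of {1, 3, 5, 8} by direct elimination.
Consider where 3 can go in box 6.
(4,7) is out (row 4 already has a 3). (4,8) is out (row 4 already has a 3). (4,9) is out (row 4 already has a 3). (5,9) is out (row 5 already has a 3). The remaining empty cells in box 6 are similarly blocked.
So the only cell in box 6 that can hold 3 is (6,9).
Therefore (6,9) = 3.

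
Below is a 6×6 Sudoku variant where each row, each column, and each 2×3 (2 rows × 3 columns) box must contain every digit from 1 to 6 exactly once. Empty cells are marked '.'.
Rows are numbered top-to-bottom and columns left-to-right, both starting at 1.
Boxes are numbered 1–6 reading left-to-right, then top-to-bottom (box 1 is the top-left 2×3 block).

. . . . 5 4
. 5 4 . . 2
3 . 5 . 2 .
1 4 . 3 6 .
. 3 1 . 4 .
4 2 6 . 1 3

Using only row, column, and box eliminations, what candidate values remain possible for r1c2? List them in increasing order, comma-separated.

1,6

Row 1 already contains {4, 5}.
Column 2 already contains {2, 3, 4, 5}.
Its 2×3 block (box 1) already contains {4, 5}.
Removing those from 1–6 leaves {1, 6} as the candidates for r1c2.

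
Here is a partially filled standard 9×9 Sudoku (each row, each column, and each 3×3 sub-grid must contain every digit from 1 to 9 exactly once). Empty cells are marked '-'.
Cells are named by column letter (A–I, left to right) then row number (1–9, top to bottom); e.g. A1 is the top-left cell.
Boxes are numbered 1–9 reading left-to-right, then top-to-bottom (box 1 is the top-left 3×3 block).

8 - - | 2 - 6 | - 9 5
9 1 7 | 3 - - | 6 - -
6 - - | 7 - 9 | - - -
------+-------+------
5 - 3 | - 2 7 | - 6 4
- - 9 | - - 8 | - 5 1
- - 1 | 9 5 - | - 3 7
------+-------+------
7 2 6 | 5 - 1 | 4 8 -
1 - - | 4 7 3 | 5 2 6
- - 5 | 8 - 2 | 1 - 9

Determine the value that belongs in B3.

Cell B3 itself could take any of {3, 4, 5} by direct elimination.
Consider where 5 can go in row 3.
C3 is out (column C already has a 5).
E3 is out (column E already has a 5).
G3 is out (column G already has a 5).
H3 is out (column H already has a 5).
I3 is out (column I already has a 5).
So the only cell in row 3 that can hold 5 is B3.
Therefore B3 = 5.

5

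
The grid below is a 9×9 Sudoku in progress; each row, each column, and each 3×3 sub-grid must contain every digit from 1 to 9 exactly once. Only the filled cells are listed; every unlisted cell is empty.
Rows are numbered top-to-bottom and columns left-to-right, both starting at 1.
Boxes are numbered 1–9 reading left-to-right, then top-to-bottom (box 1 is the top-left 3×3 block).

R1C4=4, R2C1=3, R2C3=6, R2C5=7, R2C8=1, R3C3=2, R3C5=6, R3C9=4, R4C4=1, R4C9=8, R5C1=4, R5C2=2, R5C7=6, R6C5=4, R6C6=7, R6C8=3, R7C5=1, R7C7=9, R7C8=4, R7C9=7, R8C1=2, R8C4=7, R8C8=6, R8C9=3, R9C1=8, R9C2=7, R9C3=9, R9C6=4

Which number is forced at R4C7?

Cell R4C7 itself could take any of {2, 4, 5, 7} by direct elimination.
Consider where 4 can go in column 7.
R1C7 is out (row 1 already has a 4). R2C7 is out (box 3 already has a 4). R3C7 is out (row 3 already has a 4). R6C7 is out (row 6 already has a 4). The remaining empty cells in column 7 are similarly blocked.
So the only cell in column 7 that can hold 4 is R4C7.
Therefore R4C7 = 4.

4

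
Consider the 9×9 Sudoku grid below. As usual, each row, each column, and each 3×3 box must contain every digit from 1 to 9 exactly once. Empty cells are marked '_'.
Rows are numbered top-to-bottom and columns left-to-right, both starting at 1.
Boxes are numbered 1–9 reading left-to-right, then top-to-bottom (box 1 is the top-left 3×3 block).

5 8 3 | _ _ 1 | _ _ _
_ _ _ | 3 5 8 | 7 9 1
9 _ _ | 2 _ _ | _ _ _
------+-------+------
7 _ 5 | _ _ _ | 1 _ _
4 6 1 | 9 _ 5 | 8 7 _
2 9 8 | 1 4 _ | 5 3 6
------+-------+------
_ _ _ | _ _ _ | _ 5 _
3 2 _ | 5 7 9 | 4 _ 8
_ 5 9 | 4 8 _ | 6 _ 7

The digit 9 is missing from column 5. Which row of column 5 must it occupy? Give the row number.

1

Consider where 9 can go in column 5.
R3C5 is out (row 3 already has a 9).
R4C5 is out (box 5 already has a 9).
R5C5 is out (row 5 already has a 9).
R7C5 is out (box 8 already has a 9).
So the only cell in column 5 that can hold 9 is R1C5.
That is row 1.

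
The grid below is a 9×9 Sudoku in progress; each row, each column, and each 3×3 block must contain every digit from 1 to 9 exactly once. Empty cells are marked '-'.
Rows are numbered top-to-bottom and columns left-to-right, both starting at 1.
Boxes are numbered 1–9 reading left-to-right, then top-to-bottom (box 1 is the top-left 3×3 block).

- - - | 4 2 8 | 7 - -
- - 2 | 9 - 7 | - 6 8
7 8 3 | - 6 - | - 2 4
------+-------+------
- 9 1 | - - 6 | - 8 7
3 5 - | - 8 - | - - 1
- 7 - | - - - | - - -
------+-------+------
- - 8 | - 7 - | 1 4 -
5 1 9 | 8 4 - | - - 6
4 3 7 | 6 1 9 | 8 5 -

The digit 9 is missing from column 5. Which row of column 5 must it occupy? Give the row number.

Consider where 9 can go in column 5.
r2c5 is out (row 2 already has a 9).
r4c5 is out (row 4 already has a 9).
So the only cell in column 5 that can hold 9 is r6c5.
That is row 6.

6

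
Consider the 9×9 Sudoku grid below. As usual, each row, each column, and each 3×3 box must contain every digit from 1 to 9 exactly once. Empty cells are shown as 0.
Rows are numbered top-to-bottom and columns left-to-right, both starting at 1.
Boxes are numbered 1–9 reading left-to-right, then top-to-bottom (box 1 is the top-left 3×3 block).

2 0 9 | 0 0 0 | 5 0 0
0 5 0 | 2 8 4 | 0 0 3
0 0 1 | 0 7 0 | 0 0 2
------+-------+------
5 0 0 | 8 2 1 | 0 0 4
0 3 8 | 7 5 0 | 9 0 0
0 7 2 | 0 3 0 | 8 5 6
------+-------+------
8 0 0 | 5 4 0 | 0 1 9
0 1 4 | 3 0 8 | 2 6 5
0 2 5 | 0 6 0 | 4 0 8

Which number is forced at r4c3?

Row 4 already contains {1, 2, 4, 5, 8}.
Column 3 already contains {1, 2, 4, 5, 8, 9}.
Its 3×3 block (box 4) already contains {2, 3, 5, 7, 8}.
The only value from 1–9 not eliminated is 6, so r4c3 = 6.

6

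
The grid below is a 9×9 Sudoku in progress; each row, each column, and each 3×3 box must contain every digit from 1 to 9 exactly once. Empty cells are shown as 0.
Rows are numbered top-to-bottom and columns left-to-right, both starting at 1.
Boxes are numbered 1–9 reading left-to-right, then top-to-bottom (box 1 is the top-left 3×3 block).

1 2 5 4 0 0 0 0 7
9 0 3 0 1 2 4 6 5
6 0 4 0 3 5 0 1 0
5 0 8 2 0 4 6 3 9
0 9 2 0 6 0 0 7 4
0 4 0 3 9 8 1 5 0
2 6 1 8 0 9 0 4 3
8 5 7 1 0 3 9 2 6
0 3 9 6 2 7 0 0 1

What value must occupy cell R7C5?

Row 7 already contains {1, 2, 3, 4, 6, 8, 9}.
Column 5 already contains {1, 2, 3, 6, 9}.
Its 3×3 block (box 8) already contains {1, 2, 3, 6, 7, 8, 9}.
The only value from 1–9 not eliminated is 5, so R7C5 = 5.

5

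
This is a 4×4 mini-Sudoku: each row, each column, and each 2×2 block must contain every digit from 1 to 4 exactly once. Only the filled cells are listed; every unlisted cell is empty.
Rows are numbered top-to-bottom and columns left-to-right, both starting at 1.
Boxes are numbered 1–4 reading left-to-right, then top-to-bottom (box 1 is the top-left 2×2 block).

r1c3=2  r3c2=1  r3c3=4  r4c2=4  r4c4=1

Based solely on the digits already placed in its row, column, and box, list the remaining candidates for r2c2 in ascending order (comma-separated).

Row 2 already contains {}.
Column 2 already contains {1, 4}.
Its 2×2 block (box 1) already contains {}.
Removing those from 1–4 leaves {2, 3} as the candidates for r2c2.

2,3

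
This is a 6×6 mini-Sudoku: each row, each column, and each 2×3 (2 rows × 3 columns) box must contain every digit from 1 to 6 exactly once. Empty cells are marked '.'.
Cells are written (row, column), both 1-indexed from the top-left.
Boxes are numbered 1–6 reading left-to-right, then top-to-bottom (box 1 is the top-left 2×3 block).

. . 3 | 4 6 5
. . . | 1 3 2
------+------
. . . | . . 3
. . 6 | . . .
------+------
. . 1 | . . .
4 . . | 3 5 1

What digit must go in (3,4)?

Cell (3,4) itself could take any of {2, 5, 6} by direct elimination.
Consider where 6 can go in row 3.
(3,1) is out (box 3 already has a 6).
(3,2) is out (box 3 already has a 6).
(3,3) is out (column 3 already has a 6).
(3,5) is out (column 5 already has a 6).
So the only cell in row 3 that can hold 6 is (3,4).
Therefore (3,4) = 6.

6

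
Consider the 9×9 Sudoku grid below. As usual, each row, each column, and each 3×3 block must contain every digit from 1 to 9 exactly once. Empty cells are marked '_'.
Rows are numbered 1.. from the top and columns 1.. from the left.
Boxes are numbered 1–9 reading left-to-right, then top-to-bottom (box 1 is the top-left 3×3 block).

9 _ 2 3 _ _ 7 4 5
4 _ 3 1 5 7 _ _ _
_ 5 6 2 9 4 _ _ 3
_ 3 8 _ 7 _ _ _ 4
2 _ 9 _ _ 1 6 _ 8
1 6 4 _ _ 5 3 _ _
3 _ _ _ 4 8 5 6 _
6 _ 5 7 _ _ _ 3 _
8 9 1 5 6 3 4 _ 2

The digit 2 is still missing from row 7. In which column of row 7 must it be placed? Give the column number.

Consider where 2 can go in row 7.
row 7, column 3 is out (column 3 already has a 2).
row 7, column 4 is out (column 4 already has a 2).
row 7, column 9 is out (column 9 already has a 2).
So the only cell in row 7 that can hold 2 is row 7, column 2.
That is column 2.

2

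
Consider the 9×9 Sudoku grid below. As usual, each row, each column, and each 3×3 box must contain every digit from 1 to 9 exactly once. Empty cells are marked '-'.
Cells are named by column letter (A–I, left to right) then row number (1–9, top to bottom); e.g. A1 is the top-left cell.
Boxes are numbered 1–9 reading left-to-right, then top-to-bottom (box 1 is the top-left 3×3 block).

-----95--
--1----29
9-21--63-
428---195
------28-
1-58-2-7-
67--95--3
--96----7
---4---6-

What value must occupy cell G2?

Cell G2 itself could take any of {4, 7, 8} by direct elimination.
Consider where 7 can go in column G.
G6 is out (row 6 already has a 7).
G7 is out (row 7 already has a 7).
G8 is out (row 8 already has a 7).
G9 is out (box 9 already has a 7).
So the only cell in column G that can hold 7 is G2.
Therefore G2 = 7.

7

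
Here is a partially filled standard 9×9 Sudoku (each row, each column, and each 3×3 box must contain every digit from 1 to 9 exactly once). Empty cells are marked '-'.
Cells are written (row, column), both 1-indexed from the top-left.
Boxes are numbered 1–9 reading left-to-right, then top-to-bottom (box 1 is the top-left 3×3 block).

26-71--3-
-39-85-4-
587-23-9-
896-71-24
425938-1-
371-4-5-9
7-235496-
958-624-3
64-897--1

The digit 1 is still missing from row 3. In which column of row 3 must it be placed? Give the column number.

Consider where 1 can go in row 3.
(3,4) is out (box 2 already has a 1).
(3,9) is out (column 9 already has a 1).
So the only cell in row 3 that can hold 1 is (3,7).
That is column 7.

7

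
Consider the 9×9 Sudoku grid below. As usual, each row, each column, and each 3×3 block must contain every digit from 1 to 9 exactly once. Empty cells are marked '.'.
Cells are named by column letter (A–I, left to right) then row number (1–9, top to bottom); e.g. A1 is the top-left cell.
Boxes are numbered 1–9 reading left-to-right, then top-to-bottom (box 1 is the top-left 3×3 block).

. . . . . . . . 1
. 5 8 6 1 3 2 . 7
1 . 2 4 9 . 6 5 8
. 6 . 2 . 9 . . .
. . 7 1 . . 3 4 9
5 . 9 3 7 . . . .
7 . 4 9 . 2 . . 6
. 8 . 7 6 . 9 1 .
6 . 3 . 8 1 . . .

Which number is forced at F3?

Row 3 already contains {1, 2, 4, 5, 6, 8, 9}.
Column F already contains {1, 2, 3, 9}.
Its 3×3 block (box 2) already contains {1, 3, 4, 6, 9}.
The only value from 1–9 not eliminated is 7, so F3 = 7.

7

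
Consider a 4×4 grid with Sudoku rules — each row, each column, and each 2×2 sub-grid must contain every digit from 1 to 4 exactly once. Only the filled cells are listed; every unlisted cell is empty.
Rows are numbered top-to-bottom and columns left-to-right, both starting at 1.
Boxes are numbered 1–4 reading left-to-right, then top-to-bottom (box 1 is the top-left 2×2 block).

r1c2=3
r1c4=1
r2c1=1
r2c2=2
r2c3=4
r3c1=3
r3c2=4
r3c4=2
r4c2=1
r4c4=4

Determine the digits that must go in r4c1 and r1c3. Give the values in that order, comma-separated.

For r4c1:
  Row 4 already contains {1, 4}.
  Column 1 already contains {1, 3}.
  Its 2×2 block (box 3) already contains {1, 3, 4}.
  The only value from 1–4 not eliminated is 2, so r4c1 = 2.
For r1c3:
  Row 1 already contains {1, 3}.
  Column 3 already contains {4}.
  Its 2×2 block (box 2) already contains {1, 4}.
  The only value from 1–4 not eliminated is 2, so r1c3 = 2.

2,2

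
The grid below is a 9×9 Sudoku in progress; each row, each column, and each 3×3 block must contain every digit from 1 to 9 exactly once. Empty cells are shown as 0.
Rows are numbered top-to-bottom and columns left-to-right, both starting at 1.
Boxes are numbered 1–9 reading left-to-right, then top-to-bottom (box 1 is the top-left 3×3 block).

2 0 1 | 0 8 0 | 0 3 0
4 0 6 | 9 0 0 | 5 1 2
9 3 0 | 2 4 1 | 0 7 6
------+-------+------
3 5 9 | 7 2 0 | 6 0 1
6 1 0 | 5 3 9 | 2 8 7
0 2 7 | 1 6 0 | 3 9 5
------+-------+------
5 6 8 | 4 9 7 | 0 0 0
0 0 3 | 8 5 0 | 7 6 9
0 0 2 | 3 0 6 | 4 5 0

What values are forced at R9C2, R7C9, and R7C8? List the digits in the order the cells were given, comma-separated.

9,3,2

For R9C2:
  Consider where 9 can go in box 7.
  R8C1 is out (row 8 already has a 9).
  R8C2 is out (row 8 already has a 9).
  R9C1 is out (column 1 already has a 9).
  So the only cell in box 7 that can hold 9 is R9C2.
  So R9C2 = 9.
For R7C9:
  Row 7 already contains {4, 5, 6, 7, 8, 9}.
  Column 9 already contains {1, 2, 5, 6, 7, 9}.
  Its 3×3 block (box 9) already contains {4, 5, 6, 7, 9}.
  The only value from 1–9 not eliminated is 3, so R7C9 = 3.
For R7C8:
  Row 7 already contains {4, 5, 6, 7, 8, 9}.
  Column 8 already contains {1, 3, 5, 6, 7, 8, 9}.
  Its 3×3 block (box 9) already contains {4, 5, 6, 7, 9}.
  The only value from 1–9 not eliminated is 2, so R7C8 = 2.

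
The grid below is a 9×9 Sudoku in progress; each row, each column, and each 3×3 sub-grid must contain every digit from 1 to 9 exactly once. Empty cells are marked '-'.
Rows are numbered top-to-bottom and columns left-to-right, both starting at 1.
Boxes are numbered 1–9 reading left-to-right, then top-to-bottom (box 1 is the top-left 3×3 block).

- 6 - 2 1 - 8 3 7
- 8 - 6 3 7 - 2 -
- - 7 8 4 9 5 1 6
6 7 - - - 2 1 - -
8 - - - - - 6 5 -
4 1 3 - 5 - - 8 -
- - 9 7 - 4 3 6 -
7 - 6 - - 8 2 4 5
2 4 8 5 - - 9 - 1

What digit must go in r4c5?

Cell r4c5 itself could take any of {8, 9} by direct elimination.
Consider where 8 can go in row 4.
r4c3 is out (column 3 already has a 8).
r4c4 is out (column 4 already has a 8).
r4c8 is out (column 8 already has a 8).
r4c9 is out (box 6 already has a 8).
So the only cell in row 4 that can hold 8 is r4c5.
Therefore r4c5 = 8.

8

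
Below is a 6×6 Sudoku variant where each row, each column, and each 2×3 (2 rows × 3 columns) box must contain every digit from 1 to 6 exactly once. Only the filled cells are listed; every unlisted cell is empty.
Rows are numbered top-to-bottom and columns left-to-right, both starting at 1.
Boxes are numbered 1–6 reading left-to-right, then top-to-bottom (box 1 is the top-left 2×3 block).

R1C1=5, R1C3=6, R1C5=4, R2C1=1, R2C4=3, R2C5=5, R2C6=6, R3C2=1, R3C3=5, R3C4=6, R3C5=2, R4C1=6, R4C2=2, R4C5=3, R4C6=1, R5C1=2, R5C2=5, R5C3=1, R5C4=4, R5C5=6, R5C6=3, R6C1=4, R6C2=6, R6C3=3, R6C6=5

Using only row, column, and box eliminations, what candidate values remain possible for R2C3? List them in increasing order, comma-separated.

2,4

Row 2 already contains {1, 3, 5, 6}.
Column 3 already contains {1, 3, 5, 6}.
Its 2×3 block (box 1) already contains {1, 5, 6}.
Removing those from 1–6 leaves {2, 4} as the candidates for R2C3.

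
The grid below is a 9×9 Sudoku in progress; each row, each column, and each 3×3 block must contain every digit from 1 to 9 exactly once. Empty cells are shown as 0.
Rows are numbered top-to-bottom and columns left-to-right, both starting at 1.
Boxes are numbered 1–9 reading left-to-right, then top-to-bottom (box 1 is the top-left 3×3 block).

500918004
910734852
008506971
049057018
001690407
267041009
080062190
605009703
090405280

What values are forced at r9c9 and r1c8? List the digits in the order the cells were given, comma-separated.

For r9c9:
  Row 9 already contains {2, 4, 5, 8, 9}.
  Column 9 already contains {1, 2, 3, 4, 7, 8, 9}.
  Its 3×3 block (box 9) already contains {1, 2, 3, 7, 8, 9}.
  The only value from 1–9 not eliminated is 6, so r9c9 = 6.
For r1c8:
  Consider where 6 can go in column 8.
  r5c8 is out (row 5 already has a 6).
  r6c8 is out (row 6 already has a 6).
  r8c8 is out (row 8 already has a 6).
  So the only cell in column 8 that can hold 6 is r1c8.
  So r1c8 = 6.

6,6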